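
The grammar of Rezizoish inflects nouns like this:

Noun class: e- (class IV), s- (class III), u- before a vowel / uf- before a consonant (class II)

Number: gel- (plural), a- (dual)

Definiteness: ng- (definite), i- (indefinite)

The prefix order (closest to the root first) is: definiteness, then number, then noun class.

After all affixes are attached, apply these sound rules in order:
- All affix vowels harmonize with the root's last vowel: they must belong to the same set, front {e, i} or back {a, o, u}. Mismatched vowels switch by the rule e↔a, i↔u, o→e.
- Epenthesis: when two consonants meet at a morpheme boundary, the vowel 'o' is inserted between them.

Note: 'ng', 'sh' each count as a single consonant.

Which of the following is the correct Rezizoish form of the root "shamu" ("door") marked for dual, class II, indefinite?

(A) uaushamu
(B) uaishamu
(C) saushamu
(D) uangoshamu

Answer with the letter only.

Attach definiteness indefinite i- → ishamu.
Attach number dual a- → aishamu.
Attach noun class class II u- (before vowel 'a') → uaishamu.
Apply vowel harmony: uaishamu → uaushamu.
Epenthesis: no change.
So the correct form is uaushamu, option (A).
(B) uaishamu is wrong: it fails to apply the sound rule(s).
(C) saushamu is wrong: it uses class III instead of class II for noun class.
(D) uangoshamu is wrong: it uses definite instead of indefinite for definiteness.

A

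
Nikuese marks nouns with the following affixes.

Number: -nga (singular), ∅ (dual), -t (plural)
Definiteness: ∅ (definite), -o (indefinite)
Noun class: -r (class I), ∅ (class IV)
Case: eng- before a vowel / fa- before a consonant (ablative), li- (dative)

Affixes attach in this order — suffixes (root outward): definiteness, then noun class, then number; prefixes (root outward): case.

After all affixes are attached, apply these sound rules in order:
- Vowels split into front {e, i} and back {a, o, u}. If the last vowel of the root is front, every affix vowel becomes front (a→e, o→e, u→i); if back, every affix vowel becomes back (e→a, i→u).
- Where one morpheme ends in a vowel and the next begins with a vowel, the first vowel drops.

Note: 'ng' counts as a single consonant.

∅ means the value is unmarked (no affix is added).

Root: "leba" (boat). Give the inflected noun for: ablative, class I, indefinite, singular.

falebornga

Attach definiteness indefinite -o → lebao.
Attach case ablative fa- (before consonant 'l') → falebao.
Attach noun class class I -r → falebaor.
Attach number singular -nga → falebaornga.
Vowel harmony: no change.
Apply vowel deletion: falebaornga → falebornga.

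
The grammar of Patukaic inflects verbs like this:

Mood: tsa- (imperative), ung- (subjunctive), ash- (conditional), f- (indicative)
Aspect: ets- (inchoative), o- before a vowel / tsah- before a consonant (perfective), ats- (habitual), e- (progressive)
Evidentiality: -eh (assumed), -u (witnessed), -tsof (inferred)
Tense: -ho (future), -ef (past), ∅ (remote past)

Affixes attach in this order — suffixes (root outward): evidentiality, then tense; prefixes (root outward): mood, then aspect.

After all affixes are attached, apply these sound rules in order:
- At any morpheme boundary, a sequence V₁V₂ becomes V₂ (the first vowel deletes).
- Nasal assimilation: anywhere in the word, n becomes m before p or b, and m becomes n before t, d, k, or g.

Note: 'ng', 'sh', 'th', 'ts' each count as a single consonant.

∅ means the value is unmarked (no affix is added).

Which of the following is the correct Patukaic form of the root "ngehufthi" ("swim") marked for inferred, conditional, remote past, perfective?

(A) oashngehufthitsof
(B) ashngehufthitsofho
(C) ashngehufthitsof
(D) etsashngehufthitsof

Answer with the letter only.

Attach mood conditional ash- → ashngehufthi.
Attach aspect perfective o- (before vowel 'a') → oashngehufthi.
Attach evidentiality inferred -tsof → oashngehufthitsof.
tense = remote past: zero marking, form stays oashngehufthitsof.
Apply vowel deletion: oashngehufthitsof → ashngehufthitsof.
Nasal assimilation: no change.
So the correct form is ashngehufthitsof, option (C).
(A) oashngehufthitsof is wrong: it fails to apply the sound rule(s).
(D) etsashngehufthitsof is wrong: it uses inchoative instead of perfective for aspect.
(B) ashngehufthitsofho is wrong: it uses future instead of remote past for tense.

C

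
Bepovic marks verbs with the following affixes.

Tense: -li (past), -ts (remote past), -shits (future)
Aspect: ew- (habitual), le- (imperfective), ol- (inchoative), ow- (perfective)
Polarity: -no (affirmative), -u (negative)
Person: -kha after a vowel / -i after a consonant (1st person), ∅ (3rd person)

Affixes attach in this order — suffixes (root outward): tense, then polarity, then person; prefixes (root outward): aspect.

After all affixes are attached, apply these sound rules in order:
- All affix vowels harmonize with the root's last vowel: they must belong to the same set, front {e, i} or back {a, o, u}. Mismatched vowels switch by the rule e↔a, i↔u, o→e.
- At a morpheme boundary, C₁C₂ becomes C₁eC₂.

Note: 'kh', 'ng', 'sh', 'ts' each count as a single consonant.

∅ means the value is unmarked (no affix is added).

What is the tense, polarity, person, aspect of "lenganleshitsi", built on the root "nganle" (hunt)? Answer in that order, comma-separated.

Segment: le-nganle-shits-u.
tense: -shits → future.
polarity: -u → negative.
person: ∅ → 3rd person.
aspect: le- → imperfective.

future, negative, 3rd person, imperfective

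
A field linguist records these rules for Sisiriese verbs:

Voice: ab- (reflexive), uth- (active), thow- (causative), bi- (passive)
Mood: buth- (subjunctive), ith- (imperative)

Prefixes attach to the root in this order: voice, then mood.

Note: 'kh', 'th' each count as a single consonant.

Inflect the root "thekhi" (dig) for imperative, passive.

ithbithekhi

Attach voice passive bi- → bithekhi.
Attach mood imperative ith- → ithbithekhi.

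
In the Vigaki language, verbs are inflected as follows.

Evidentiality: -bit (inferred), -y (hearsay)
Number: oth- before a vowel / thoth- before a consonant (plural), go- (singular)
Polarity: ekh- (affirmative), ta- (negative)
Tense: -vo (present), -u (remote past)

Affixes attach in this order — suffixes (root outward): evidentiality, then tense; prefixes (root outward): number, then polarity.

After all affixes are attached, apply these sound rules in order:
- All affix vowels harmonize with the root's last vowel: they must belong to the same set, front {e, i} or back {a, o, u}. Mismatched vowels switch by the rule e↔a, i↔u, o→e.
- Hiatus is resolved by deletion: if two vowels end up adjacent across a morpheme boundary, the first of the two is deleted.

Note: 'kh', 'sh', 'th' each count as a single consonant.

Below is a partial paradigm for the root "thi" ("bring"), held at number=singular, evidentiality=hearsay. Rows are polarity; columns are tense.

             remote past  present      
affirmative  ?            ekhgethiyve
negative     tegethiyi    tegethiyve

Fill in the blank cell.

ekhgethiyi

Attach number singular go- → gothi.
Attach evidentiality hearsay -y → gothiy.
Attach polarity affirmative ekh- → ekhgothiy.
Attach tense remote past -u → ekhgothiyu.
Apply vowel harmony: ekhgothiyu → ekhgethiyi.
Vowel deletion: no change.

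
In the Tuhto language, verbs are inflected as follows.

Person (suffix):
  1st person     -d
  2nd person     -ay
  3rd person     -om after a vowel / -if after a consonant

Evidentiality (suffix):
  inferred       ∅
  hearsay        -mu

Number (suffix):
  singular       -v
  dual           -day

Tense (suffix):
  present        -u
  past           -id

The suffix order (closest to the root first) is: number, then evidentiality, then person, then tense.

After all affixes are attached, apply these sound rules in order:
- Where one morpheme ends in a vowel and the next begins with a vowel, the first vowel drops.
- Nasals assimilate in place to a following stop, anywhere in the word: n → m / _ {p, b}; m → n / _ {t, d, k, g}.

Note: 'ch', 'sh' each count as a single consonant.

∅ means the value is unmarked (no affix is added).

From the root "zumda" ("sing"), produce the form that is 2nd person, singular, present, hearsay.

zundavmayu

Attach number singular -v → zumdav.
Attach evidentiality hearsay -mu → zumdavmu.
Attach person 2nd person -ay → zumdavmuay.
Attach tense present -u → zumdavmuayu.
Apply vowel deletion: zumdavmuayu → zumdavmayu.
Apply nasal assimilation: zumdavmayu → zundavmayu.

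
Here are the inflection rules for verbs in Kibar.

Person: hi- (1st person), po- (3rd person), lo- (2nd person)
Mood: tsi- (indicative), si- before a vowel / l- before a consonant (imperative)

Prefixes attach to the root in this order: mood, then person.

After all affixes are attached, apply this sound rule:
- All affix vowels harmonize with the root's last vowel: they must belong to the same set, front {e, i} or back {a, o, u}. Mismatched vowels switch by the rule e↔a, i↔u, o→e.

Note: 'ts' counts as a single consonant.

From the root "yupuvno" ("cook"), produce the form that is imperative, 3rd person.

Attach mood imperative l- (before consonant 'y') → lyupuvno.
Attach person 3rd person po- → polyupuvno.
Vowel harmony: no change.

polyupuvno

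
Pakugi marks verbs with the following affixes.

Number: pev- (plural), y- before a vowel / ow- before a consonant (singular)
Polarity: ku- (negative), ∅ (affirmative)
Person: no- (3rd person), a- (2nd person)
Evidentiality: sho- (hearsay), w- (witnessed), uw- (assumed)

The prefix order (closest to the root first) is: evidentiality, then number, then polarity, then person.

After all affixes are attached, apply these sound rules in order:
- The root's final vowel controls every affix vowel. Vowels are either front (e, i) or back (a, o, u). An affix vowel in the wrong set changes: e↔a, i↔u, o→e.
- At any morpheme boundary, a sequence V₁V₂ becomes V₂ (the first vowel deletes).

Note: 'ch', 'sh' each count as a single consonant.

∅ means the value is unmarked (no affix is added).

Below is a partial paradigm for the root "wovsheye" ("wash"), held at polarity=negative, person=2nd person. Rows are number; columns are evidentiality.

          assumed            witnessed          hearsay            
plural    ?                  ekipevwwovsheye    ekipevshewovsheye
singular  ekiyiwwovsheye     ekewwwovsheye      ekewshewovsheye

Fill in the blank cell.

Attach evidentiality assumed uw- → uwwovsheye.
Attach number plural pev- → pevuwwovsheye.
Attach polarity negative ku- → kupevuwwovsheye.
Attach person 2nd person a- → akupevuwwovsheye.
Apply vowel harmony: akupevuwwovsheye → ekipeviwwovsheye.
Vowel deletion: no change.

ekipeviwwovsheye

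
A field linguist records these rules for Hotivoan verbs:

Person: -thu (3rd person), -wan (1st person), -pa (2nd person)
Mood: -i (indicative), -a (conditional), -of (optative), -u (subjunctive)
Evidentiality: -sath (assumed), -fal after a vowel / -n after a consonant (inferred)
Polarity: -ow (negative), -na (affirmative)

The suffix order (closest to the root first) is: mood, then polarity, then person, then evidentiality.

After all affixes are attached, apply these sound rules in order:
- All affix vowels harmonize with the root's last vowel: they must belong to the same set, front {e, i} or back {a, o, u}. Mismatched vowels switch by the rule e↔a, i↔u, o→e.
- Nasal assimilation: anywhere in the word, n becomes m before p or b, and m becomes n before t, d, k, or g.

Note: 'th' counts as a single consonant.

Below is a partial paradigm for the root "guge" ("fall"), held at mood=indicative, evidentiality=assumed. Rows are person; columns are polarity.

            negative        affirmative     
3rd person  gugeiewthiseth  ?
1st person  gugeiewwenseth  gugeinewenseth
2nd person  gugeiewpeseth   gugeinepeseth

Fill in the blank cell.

Attach mood indicative -i → gugei.
Attach polarity affirmative -na → gugeina.
Attach person 3rd person -thu → gugeinathu.
Attach evidentiality assumed -sath → gugeinathusath.
Apply vowel harmony: gugeinathusath → gugeinethiseth.
Nasal assimilation: no change.

gugeinethiseth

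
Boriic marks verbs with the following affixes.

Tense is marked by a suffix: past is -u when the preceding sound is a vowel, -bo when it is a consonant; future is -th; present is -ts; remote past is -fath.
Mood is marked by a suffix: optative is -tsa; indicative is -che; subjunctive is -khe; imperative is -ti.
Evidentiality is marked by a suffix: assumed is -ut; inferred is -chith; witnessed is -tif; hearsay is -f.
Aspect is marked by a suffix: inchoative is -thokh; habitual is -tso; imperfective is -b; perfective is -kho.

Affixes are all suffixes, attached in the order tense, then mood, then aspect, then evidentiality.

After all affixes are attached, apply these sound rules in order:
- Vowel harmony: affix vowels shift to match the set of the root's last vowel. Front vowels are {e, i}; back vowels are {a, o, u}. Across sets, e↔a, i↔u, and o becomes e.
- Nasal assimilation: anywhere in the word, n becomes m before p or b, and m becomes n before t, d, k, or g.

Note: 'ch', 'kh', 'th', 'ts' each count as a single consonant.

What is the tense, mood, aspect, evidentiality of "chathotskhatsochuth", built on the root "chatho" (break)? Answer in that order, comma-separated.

Segment: chatho-ts-khe-tso-chith.
tense: -ts → present.
mood: -khe → subjunctive.
aspect: -tso → habitual.
evidentiality: -chith → inferred.

present, subjunctive, habitual, inferred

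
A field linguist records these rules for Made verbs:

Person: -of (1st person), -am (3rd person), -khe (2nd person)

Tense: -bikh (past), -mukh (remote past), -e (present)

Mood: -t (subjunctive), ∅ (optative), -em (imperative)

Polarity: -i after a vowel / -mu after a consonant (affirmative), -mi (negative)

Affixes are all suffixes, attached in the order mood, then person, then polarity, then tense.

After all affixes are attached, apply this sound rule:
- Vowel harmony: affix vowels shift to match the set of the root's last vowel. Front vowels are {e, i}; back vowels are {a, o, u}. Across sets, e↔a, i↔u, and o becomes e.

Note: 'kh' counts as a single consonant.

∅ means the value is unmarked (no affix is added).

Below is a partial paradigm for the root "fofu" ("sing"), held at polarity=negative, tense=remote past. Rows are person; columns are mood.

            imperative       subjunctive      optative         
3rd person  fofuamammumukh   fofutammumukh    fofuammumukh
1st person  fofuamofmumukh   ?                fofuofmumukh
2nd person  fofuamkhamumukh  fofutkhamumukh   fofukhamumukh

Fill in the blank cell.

fofutofmumukh

Attach mood subjunctive -t → fofut.
Attach person 1st person -of → fofutof.
Attach polarity negative -mi → fofutofmi.
Attach tense remote past -mukh → fofutofmimukh.
Apply vowel harmony: fofutofmimukh → fofutofmumukh.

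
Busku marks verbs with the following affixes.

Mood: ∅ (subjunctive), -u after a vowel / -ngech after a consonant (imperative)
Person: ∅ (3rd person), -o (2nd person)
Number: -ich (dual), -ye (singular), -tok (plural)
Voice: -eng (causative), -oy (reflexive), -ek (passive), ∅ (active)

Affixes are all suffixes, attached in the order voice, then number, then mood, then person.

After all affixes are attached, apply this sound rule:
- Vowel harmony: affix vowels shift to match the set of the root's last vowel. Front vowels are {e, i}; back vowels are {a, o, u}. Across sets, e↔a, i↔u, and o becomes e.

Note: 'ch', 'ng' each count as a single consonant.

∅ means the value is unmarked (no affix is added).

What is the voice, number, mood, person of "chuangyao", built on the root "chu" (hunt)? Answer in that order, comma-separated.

causative, singular, subjunctive, 2nd person

Segment: chu-eng-ye-o.
voice: -eng → causative.
number: -ye → singular.
mood: ∅ → subjunctive.
person: -o → 2nd person.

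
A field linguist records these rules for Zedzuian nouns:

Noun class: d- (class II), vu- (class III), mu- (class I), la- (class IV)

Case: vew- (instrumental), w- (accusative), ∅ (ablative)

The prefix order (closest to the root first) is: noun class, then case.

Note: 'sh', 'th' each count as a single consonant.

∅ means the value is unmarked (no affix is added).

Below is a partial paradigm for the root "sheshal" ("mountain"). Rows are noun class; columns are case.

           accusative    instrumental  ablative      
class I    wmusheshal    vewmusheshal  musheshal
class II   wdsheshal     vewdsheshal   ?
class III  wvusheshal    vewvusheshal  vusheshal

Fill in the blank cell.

dsheshal

Attach noun class class II d- → dsheshal.
case = ablative: zero marking, form stays dsheshal.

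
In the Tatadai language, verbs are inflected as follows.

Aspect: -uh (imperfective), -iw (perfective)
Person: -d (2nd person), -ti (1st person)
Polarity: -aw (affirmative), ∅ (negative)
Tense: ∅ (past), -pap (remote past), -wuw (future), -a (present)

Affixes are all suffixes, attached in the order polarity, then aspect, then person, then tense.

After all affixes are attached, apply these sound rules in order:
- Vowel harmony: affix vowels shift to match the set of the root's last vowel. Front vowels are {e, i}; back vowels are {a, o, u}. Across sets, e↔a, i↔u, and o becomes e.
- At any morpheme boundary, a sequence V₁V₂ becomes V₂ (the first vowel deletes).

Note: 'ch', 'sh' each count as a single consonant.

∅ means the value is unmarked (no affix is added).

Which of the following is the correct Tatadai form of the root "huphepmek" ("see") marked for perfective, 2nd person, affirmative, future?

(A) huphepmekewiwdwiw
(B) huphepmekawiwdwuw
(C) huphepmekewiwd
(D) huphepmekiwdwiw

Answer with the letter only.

Attach polarity affirmative -aw → huphepmekaw.
Attach aspect perfective -iw → huphepmekawiw.
Attach person 2nd person -d → huphepmekawiwd.
Attach tense future -wuw → huphepmekawiwdwuw.
Apply vowel harmony: huphepmekawiwdwuw → huphepmekewiwdwiw.
Vowel deletion: no change.
So the correct form is huphepmekewiwdwiw, option (A).
(C) huphepmekewiwd is wrong: it uses past instead of future for tense.
(D) huphepmekiwdwiw is wrong: it uses negative instead of affirmative for polarity.
(B) huphepmekawiwdwuw is wrong: it fails to apply the sound rule(s).

A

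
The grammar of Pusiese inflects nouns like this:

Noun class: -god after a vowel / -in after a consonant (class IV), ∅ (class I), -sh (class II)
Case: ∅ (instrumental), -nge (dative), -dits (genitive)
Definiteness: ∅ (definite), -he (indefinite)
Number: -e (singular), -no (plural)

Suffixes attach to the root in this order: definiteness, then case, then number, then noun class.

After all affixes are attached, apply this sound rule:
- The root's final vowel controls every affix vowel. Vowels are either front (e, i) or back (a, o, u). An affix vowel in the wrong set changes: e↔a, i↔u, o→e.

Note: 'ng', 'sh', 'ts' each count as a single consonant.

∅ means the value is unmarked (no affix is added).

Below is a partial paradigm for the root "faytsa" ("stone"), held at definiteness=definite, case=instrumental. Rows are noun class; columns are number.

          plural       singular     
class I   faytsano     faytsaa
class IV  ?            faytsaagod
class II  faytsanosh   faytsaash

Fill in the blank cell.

definiteness = definite: zero marking, form stays faytsa.
case = instrumental: zero marking, form stays faytsa.
Attach number plural -no → faytsano.
Attach noun class class IV -god (after vowel 'o') → faytsanogod.
Vowel harmony: no change.

faytsanogod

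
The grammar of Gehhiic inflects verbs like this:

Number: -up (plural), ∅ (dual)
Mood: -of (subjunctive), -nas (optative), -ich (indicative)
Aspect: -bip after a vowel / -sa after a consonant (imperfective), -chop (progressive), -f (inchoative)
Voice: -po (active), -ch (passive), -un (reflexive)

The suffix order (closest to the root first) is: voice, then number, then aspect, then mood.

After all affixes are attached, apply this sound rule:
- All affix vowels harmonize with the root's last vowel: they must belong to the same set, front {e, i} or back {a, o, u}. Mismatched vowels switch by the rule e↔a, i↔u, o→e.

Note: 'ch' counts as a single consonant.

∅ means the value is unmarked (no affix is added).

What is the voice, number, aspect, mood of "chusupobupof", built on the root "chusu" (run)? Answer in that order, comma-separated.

active, dual, imperfective, subjunctive

Segment: chusu-po-bip-of.
voice: -po → active.
number: ∅ → dual.
aspect: -bip/sa → imperfective.
mood: -of → subjunctive.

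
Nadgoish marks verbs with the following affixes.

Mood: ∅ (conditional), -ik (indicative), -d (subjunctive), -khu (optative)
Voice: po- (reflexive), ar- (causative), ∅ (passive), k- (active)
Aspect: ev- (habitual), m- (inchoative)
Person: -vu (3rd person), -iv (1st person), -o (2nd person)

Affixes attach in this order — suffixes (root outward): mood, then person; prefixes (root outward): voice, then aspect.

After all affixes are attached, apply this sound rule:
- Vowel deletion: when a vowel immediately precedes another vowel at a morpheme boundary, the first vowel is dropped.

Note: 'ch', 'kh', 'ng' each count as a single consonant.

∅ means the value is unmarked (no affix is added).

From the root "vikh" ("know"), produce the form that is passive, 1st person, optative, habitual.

Attach mood optative -khu → vikhkhu.
Attach person 1st person -iv → vikhkhuiv.
voice = passive: zero marking, form stays vikhkhuiv.
Attach aspect habitual ev- → evvikhkhuiv.
Apply vowel deletion: evvikhkhuiv → evvikhkhiv.

evvikhkhiv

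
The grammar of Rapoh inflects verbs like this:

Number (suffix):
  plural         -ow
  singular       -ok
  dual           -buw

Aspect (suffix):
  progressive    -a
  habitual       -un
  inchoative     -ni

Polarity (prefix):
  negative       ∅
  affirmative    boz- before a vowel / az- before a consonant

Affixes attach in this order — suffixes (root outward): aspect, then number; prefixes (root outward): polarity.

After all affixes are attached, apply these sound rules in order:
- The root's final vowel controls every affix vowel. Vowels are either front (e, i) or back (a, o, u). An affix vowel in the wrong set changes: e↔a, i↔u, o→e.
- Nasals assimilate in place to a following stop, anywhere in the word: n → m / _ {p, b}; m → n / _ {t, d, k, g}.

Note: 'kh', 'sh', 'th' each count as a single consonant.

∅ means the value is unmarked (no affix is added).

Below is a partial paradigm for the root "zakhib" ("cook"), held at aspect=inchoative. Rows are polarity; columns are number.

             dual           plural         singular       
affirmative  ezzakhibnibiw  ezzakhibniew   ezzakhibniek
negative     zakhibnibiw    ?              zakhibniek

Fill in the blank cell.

zakhibniew

polarity = negative: zero marking, form stays zakhib.
Attach aspect inchoative -ni → zakhibni.
Attach number plural -ow → zakhibniow.
Apply vowel harmony: zakhibniow → zakhibniew.
Nasal assimilation: no change.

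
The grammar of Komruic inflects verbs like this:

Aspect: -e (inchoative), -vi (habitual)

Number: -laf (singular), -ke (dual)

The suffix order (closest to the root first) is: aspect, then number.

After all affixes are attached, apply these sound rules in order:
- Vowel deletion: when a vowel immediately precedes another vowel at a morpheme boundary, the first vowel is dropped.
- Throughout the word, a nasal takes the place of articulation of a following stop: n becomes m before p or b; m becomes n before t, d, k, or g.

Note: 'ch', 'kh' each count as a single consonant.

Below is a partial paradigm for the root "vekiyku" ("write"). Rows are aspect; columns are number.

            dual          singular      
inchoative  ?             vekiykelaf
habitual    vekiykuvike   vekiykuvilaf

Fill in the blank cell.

vekiykeke

Attach aspect inchoative -e → vekiykue.
Attach number dual -ke → vekiykueke.
Apply vowel deletion: vekiykueke → vekiykeke.
Nasal assimilation: no change.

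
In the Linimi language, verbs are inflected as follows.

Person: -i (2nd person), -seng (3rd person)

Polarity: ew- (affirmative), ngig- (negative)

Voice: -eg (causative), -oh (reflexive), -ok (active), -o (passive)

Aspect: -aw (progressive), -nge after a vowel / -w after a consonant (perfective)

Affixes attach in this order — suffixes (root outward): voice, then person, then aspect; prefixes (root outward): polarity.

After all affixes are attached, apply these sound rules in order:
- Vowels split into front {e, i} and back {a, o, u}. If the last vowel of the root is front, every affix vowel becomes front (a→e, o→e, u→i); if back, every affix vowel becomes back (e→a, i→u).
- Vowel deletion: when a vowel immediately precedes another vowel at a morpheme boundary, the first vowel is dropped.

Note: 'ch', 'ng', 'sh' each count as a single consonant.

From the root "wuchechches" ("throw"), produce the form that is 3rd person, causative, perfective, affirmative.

Attach voice causative -eg → wuchechcheseg.
Attach person 3rd person -seng → wuchechchesegseng.
Attach aspect perfective -w (after consonant 'ng') → wuchechchesegsengw.
Attach polarity affirmative ew- → ewwuchechchesegsengw.
Vowel harmony: no change.
Vowel deletion: no change.

ewwuchechchesegsengw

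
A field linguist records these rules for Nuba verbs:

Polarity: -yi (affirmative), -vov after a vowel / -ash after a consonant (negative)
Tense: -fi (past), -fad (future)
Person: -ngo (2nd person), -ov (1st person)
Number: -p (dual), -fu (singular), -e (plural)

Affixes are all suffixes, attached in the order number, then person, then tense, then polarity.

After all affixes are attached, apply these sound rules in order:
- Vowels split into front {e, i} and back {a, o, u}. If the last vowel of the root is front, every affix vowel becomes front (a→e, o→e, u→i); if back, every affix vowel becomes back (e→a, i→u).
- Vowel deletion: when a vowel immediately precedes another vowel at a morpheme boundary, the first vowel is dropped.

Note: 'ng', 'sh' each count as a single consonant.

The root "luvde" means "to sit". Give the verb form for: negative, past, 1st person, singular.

Attach number singular -fu → luvdefu.
Attach person 1st person -ov → luvdefuov.
Attach tense past -fi → luvdefuovfi.
Attach polarity negative -vov (after vowel 'i') → luvdefuovfivov.
Apply vowel harmony: luvdefuovfivov → luvdefievfivev.
Apply vowel deletion: luvdefievfivev → luvdefevfivev.

luvdefevfivev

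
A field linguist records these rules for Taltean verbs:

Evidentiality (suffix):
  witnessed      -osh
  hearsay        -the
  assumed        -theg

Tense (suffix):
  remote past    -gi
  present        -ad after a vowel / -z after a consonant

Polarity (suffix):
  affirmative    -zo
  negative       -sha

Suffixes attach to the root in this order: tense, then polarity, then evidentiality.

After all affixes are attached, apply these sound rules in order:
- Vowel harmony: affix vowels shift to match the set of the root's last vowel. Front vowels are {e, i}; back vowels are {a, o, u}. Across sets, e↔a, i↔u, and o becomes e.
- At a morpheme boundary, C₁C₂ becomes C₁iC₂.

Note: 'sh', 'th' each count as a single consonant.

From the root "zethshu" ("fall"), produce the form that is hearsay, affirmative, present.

Attach tense present -ad (after vowel 'u') → zethshuad.
Attach polarity affirmative -zo → zethshuadzo.
Attach evidentiality hearsay -the → zethshuadzothe.
Apply vowel harmony: zethshuadzothe → zethshuadzotha.
Apply epenthesis: zethshuadzotha → zethshuadizotha.

zethshuadizotha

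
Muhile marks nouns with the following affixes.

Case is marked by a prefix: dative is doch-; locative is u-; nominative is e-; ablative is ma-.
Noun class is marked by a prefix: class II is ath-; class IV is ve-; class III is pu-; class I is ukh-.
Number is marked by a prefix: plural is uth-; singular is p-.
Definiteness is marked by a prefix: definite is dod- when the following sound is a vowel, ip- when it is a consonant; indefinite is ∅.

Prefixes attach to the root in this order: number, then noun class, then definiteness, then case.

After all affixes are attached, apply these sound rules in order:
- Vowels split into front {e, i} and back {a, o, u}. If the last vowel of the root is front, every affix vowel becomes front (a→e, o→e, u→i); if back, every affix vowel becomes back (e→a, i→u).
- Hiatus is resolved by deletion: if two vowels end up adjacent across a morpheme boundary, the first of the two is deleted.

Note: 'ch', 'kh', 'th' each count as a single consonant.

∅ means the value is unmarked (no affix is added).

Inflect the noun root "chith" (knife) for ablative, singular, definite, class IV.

mipvepchith

Attach number singular p- → pchith.
Attach noun class class IV ve- → vepchith.
Attach definiteness definite ip- (before consonant 'v') → ipvepchith.
Attach case ablative ma- → maipvepchith.
Apply vowel harmony: maipvepchith → meipvepchith.
Apply vowel deletion: meipvepchith → mipvepchith.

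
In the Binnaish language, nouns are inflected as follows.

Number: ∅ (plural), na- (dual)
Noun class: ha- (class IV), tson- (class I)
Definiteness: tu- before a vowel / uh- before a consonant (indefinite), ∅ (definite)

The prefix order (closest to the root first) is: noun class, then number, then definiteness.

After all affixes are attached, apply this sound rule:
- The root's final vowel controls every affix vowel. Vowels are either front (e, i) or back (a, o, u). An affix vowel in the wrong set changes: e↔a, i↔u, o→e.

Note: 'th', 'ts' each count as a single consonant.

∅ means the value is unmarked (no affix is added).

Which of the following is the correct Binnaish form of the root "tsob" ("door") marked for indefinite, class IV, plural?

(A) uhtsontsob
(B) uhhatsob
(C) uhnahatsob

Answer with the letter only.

B

Attach noun class class IV ha- → hatsob.
number = plural: zero marking, form stays hatsob.
Attach definiteness indefinite uh- (before consonant 'h') → uhhatsob.
Vowel harmony: no change.
So the correct form is uhhatsob, option (B).
(C) uhnahatsob is wrong: it uses dual instead of plural for number.
(A) uhtsontsob is wrong: it uses class I instead of class IV for noun class.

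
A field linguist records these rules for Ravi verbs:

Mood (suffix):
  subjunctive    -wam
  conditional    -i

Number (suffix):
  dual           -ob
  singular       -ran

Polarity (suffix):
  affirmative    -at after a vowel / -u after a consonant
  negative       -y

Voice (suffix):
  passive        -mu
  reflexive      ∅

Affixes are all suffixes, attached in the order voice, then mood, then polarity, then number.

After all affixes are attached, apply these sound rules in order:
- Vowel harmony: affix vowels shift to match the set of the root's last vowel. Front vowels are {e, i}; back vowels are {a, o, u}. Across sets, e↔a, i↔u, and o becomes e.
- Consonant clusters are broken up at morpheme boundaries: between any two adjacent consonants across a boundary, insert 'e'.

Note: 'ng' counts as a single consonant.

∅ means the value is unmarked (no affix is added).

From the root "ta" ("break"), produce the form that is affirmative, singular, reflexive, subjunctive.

tawamuran

voice = reflexive: zero marking, form stays ta.
Attach mood subjunctive -wam → tawam.
Attach polarity affirmative -u (after consonant 'm') → tawamu.
Attach number singular -ran → tawamuran.
Vowel harmony: no change.
Epenthesis: no change.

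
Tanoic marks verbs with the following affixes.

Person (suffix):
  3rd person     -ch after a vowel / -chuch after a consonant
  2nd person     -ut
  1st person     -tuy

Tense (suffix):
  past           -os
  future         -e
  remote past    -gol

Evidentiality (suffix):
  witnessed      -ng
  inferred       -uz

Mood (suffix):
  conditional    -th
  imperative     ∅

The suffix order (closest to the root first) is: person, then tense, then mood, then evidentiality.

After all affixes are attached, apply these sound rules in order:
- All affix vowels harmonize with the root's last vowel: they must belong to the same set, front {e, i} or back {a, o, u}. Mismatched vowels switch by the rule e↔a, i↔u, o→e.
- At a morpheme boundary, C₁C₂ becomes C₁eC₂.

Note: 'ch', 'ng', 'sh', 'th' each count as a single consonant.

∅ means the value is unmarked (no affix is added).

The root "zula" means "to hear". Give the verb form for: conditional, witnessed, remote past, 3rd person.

Attach person 3rd person -ch (after vowel 'a') → zulach.
Attach tense remote past -gol → zulachgol.
Attach mood conditional -th → zulachgolth.
Attach evidentiality witnessed -ng → zulachgolthng.
Vowel harmony: no change.
Apply epenthesis: zulachgolthng → zulachegoletheng.

zulachegoletheng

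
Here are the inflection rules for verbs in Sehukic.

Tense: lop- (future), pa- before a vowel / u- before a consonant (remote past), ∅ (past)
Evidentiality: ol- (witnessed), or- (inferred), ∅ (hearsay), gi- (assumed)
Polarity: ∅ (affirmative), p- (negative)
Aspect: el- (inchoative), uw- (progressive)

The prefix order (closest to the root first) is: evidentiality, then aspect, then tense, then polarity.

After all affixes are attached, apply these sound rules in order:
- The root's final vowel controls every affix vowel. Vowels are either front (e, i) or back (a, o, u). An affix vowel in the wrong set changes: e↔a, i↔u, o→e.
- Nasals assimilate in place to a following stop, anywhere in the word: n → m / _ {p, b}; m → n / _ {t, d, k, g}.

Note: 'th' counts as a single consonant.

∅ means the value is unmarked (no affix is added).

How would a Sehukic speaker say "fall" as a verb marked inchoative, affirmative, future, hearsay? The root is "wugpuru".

lopalwugpuru

evidentiality = hearsay: zero marking, form stays wugpuru.
Attach aspect inchoative el- → elwugpuru.
Attach tense future lop- → lopelwugpuru.
polarity = affirmative: zero marking, form stays lopelwugpuru.
Apply vowel harmony: lopelwugpuru → lopalwugpuru.
Nasal assimilation: no change.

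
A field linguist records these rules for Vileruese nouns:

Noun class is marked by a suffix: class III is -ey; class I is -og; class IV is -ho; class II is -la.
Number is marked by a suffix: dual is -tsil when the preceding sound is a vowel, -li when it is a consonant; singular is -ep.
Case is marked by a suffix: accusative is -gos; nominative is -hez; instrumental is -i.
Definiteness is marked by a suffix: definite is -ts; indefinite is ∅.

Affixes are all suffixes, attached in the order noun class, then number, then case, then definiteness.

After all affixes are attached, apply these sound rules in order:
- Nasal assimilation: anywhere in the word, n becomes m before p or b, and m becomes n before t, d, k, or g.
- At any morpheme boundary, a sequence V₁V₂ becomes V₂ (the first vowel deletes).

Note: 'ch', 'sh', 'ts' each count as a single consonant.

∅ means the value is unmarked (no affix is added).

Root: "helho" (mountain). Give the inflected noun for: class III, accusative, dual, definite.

helheyligosts

Attach noun class class III -ey → helhoey.
Attach number dual -li (after consonant 'y') → helhoeyli.
Attach case accusative -gos → helhoeyligos.
Attach definiteness definite -ts → helhoeyligosts.
Nasal assimilation: no change.
Apply vowel deletion: helhoeyligosts → helheyligosts.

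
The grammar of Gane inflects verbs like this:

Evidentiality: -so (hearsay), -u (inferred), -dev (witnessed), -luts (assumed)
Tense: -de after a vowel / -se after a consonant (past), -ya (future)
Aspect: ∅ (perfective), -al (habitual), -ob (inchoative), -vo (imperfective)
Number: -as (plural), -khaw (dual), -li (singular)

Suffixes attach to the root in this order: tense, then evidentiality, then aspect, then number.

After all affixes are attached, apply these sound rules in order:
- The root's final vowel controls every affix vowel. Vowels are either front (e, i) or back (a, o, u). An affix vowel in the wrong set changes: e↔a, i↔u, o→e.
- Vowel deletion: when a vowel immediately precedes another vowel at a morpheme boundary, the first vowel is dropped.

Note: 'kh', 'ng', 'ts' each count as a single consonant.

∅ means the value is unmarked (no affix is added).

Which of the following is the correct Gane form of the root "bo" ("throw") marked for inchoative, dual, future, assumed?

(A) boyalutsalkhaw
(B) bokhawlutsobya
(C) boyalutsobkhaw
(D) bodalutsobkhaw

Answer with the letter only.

Attach tense future -ya → boya.
Attach evidentiality assumed -luts → boyaluts.
Attach aspect inchoative -ob → boyalutsob.
Attach number dual -khaw → boyalutsobkhaw.
Vowel harmony: no change.
Vowel deletion: no change.
So the correct form is boyalutsobkhaw, option (C).
(D) bodalutsobkhaw is wrong: it uses past instead of future for tense.
(B) bokhawlutsobya is wrong: it has the affixes in the wrong order.
(A) boyalutsalkhaw is wrong: it uses habitual instead of inchoative for aspect.

C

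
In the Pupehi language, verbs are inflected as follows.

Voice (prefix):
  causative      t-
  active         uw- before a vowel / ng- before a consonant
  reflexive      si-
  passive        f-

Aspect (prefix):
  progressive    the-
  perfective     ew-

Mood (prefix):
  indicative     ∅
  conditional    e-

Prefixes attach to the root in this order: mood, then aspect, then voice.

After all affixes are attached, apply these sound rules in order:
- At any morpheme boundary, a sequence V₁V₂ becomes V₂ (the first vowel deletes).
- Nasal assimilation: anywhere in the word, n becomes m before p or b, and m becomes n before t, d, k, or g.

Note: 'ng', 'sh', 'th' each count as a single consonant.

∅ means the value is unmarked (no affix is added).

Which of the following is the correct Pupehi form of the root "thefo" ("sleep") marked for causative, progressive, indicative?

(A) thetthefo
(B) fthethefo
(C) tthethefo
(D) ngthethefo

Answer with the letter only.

mood = indicative: zero marking, form stays thefo.
Attach aspect progressive the- → thethefo.
Attach voice causative t- → tthethefo.
Vowel deletion: no change.
Nasal assimilation: no change.
So the correct form is tthethefo, option (C).
(D) ngthethefo is wrong: it uses active instead of causative for voice.
(B) fthethefo is wrong: it uses passive instead of causative for voice.
(A) thetthefo is wrong: it has the affixes in the wrong order.

C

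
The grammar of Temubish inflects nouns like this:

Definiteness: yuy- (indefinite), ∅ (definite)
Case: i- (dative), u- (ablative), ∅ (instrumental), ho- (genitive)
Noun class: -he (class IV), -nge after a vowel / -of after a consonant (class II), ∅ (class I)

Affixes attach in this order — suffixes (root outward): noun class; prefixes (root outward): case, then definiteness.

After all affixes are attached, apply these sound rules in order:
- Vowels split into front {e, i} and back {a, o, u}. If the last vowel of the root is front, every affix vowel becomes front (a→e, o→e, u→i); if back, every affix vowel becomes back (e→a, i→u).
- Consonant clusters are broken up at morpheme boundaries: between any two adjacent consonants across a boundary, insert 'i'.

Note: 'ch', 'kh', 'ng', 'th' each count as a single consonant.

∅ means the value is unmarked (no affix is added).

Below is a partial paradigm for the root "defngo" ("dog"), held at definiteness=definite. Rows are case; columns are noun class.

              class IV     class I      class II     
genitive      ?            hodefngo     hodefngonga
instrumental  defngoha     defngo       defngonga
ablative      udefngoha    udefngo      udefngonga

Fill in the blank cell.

hodefngoha

Attach noun class class IV -he → defngohe.
Attach case genitive ho- → hodefngohe.
definiteness = definite: zero marking, form stays hodefngohe.
Apply vowel harmony: hodefngohe → hodefngoha.
Epenthesis: no change.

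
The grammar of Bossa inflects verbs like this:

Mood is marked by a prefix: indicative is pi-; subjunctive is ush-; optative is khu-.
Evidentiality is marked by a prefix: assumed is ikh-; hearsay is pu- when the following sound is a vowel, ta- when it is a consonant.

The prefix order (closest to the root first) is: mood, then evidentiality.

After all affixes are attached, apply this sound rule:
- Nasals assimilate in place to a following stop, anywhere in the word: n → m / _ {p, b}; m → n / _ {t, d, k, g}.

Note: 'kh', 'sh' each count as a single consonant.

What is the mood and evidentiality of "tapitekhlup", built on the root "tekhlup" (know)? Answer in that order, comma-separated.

indicative, hearsay

Segment: ta-pi-tekhlup.
mood: pi- → indicative.
evidentiality: pu/ta- → hearsay.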